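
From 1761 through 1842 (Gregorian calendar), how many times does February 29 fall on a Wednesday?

4

Leap years in 1761–1842: 19 of them.
Feb 29 weekday advances by 5 (mod 7) from one leap year to the next four years later (or differs when a century non-leap intervenes).
Leap-day weekdays: 1764:Wed✓ 1768:Mon 1772:Sat 1776:Thu 1780:Tue 1784:Sun 1788:Fri 1792:Wed✓ 1796:Mon 1804:Wed✓ 1808:Mon 1812:Sat 1816:Thu 1820:Tue 1824:Sun 1828:Fri 1832:Wed✓ 1836:Mon 1840:Sat
Wednesday: 1764, 1792, 1804, 1832 → 4.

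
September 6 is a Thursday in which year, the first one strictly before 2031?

2029

From one year to the next, a fixed date's weekday advances by 1, or by 2 when a Feb 29 lies between the two dates.
2031: September 6 is Saturday.
2030: Friday (−1)
2029: Thursday (−1)
September 6 falls on a Thursday in 2029.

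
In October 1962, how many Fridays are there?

4

October 1962 has 31 days and begins on Monday.
The first Friday is October 5.
Fridays fall on 5, 12, 19, 26 — that's 4.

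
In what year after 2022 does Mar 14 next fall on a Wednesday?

2029

From one year to the next, a fixed date's weekday advances by 1, or by 2 when a Feb 29 lies between the two dates.
2022: March 14 is Monday.
2023: Tuesday (+1)
2024: Thursday (+2)
2025: Friday (+1)
2026: Saturday (+1)
2027: Sunday (+1)
2028: Tuesday (+2)
2029: Wednesday (+1)
Mar 14 falls on a Wednesday in 2029.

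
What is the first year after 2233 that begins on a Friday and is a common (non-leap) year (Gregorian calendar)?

2241

Jan 1 advances by 2 weekdays after a leap year and by 1 after a common year.
2233: Jan 1 is Tuesday.
2234: Wednesday
2235: Thursday
2236: Friday (leap)
2237: Sunday
2238: Monday
2239: Tuesday
2240: Wednesday (leap)
2241: Friday
2241 begins on a Friday and is a common year.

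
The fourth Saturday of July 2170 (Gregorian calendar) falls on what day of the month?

28

July 1, 2170 is a Sunday, so the first Saturday is the 7th.
The fourth Saturday is 7 + 21 = 28.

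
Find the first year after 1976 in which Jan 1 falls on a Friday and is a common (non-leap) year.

Jan 1 advances by 2 weekdays after a leap year and by 1 after a common year.
1976: Jan 1 is Thursday (leap).
1977: Saturday
1978: Sunday
1979: Monday
1980: Tuesday (leap)
1981: Thursday
1982: Friday
1982 begins on a Friday and is a common year.

1982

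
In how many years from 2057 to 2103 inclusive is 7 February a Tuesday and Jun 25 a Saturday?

Check each year's weekday for 7 February and Jun 25:
  2057: Wed/Mon  2058: Thu/Tue  2059: Fri/Wed  2060: Sat/Fri  2061: Mon/Sat  2062: Tue/Sun  2063: Wed/Mon  2064: Thu/Wed  2065: Sat/Thu  2066: Sun/Fri  2067: Mon/Sat  2068: Tue/Mon  2069: Thu/Tue  2070: Fri/Wed  …(19 more)…  2090: Tue/Sun  2091: Wed/Mon  2092: Thu/Wed  2093: Sat/Thu  2094: Sun/Fri  2095: Mon/Sat  2096: Tue/Mon  2097: Thu/Tue  2098: Fri/Wed  2099: Sat/Thu  2100: Sun/Fri  2101: Mon/Sat  2102: Tue/Sun  2103: Wed/Mon
Both conditions hold in: no year — 0.

0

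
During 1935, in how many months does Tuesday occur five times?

5

A month of length L has five Tuesdays iff its first Tuesday is on day ≤ L−28 (so day 1–3 in a 31-day month, 1–2 in a 30-day month, day 1 in a leap February).
Checking each month of 1935: Jan starts Tue (31d) ✓; Feb starts Fri (28d); Mar starts Fri (31d); Apr starts Mon (30d) ✓; May starts Wed (31d); Jun starts Sat (30d); Jul starts Mon (31d) ✓; Aug starts Thu (31d); Sep starts Sun (30d); Oct starts Tue (31d) ✓; Nov starts Fri (30d); Dec starts Sun (31d) ✓.
Five-Tuesday months: January, April, July, October, December → 5.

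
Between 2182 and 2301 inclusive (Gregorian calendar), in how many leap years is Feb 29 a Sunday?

Leap years in 2182–2301: 28 of them.
Feb 29 weekday advances by 5 (mod 7) from one leap year to the next four years later (or differs when a century non-leap intervenes).
Leap-day weekdays: 2184:Sun✓ 2188:Fri 2192:Wed 2196:Mon 2204:Wed 2208:Mon 2212:Sat 2216:Thu 2220:Tue 2224:Sun✓ 2228:Fri 2232:Wed 2236:Mon 2240:Sat 2244:Thu 2248:Tue 2252:Sun✓ 2256:Fri 2260:Wed 2264:Mon 2268:Sat 2272:Thu 2276:Tue 2280:Sun✓ 2284:Fri 2288:Wed 2292:Mon 2296:Sat
Sunday: 2184, 2224, 2252, 2280 → 4.

4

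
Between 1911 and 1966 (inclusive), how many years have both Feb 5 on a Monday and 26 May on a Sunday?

Check each year's weekday for Feb 5 and 26 May:
  1911: Sun/Fri  1912: Mon/Sun ✓  1913: Wed/Mon  1914: Thu/Tue  1915: Fri/Wed  1916: Sat/Fri  1917: Mon/Sat  1918: Tue/Sun  1919: Wed/Mon  1920: Thu/Wed  1921: Sat/Thu  1922: Sun/Fri  1923: Mon/Sat  1924: Tue/Mon  …(28 more)…  1953: Thu/Tue  1954: Fri/Wed  1955: Sat/Thu  1956: Sun/Sat  1957: Tue/Sun  1958: Wed/Mon  1959: Thu/Tue  1960: Fri/Thu  1961: Sun/Fri  1962: Mon/Sat  1963: Tue/Sun  1964: Wed/Tue  1965: Fri/Wed  1966: Sat/Thu
Both conditions hold in: 1912, 1940 — 2.

2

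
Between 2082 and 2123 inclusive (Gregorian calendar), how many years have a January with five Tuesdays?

17

January has 31 days; it has five Tuesdays when Tuesday falls among the first (month-length − 28) days — i.e. when January 1 is one of Tuesday/Monday/Sunday.
January 1 by year: 2082:Thu 2083:Fri 2084:Sat 2085:Mon✓ 2086:Tue✓ 2087:Wed 2088:Thu 2089:Sat 2090:Sun✓ 2091:Mon✓ 2092:Tue✓ 2093:Thu 2094:Fri 2095:Sat 2096:Sun✓ …(12 more)… 2109:Tue✓ 2110:Wed 2111:Thu 2112:Fri 2113:Sun✓ 2114:Mon✓ 2115:Tue✓ 2116:Wed 2117:Fri 2118:Sat 2119:Sun✓ 2120:Mon✓ 2121:Wed 2122:Thu 2123:Fri
Years with five Tuesdays: 2085, 2086, 2090, 2091, 2092, 2096, 2097, 2102, 2103, 2104, 2108, 2109, 2113, 2114, 2115, 2119, 2120 → 17.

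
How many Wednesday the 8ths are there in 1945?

1

Check the 8th of each month of 1945: Jan 8: Mon, Feb 8: Thu, Mar 8: Thu, Apr 8: Sun, May 8: Tue, Jun 8: Fri, Jul 8: Sun, Aug 8: Wed, Sep 8: Sat, Oct 8: Mon, Nov 8: Thu, Dec 8: Sat.
Wednesday occurs in August — 1 month.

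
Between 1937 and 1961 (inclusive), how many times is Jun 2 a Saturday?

Track Jun 2's weekday year by year (advancing +1, or +2 across a Feb 29):
  1937: Wed  1938: Thu (+1)  1939: Fri (+1)  1940: Sun (+2)  1941: Mon (+1)
  1942: Tue (+1)  1943: Wed (+1)  1944: Fri (+2)  1945: Sat (+1) ✓  1946: Sun (+1)
  1947: Mon (+1)  1948: Wed (+2)  1949: Thu (+1)  1950: Fri (+1)  1951: Sat (+1) ✓
  1952: Mon (+2)  1953: Tue (+1)  1954: Wed (+1)  1955: Thu (+1)  1956: Sat (+2) ✓
  1957: Sun (+1)  1958: Mon (+1)  1959: Tue (+1)  1960: Thu (+2)  1961: Fri (+1)
Saturday years: 1945, 1951, 1956 — 3 in total.

3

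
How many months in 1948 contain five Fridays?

5

A month of length L has five Fridays iff its first Friday is on day ≤ L−28 (so day 1–3 in a 31-day month, 1–2 in a 30-day month, day 1 in a leap February).
Checking each month of 1948: Jan starts Thu (31d) ✓; Feb starts Sun (29d); Mar starts Mon (31d); Apr starts Thu (30d) ✓; May starts Sat (31d); Jun starts Tue (30d); Jul starts Thu (31d) ✓; Aug starts Sun (31d); Sep starts Wed (30d); Oct starts Fri (31d) ✓; Nov starts Mon (30d); Dec starts Wed (31d) ✓.
Five-Friday months: January, April, July, October, December → 5.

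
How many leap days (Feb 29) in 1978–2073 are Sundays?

3

Leap years in 1978–2073: 24 of them.
Feb 29 weekday advances by 5 (mod 7) from one leap year to the next four years later (or differs when a century non-leap intervenes).
Leap-day weekdays: 1980:Fri 1984:Wed 1988:Mon 1992:Sat 1996:Thu 2000:Tue 2004:Sun✓ 2008:Fri 2012:Wed 2016:Mon 2020:Sat 2024:Thu 2028:Tue 2032:Sun✓ 2036:Fri 2040:Wed 2044:Mon 2048:Sat 2052:Thu 2056:Tue 2060:Sun✓ 2064:Fri 2068:Wed 2072:Mon
Sunday: 2004, 2032, 2060 → 3.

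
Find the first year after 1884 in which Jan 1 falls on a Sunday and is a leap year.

1888

Jan 1 advances by 2 weekdays after a leap year and by 1 after a common year.
1884: Jan 1 is Tuesday (leap).
1885: Thursday
1886: Friday
1887: Saturday
1888: Sunday (leap)
1888 begins on a Sunday and is a leap year.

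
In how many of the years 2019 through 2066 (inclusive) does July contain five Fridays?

21

July has 31 days; it has five Fridays when Friday falls among the first (month-length − 28) days — i.e. when July 1 is one of Friday/Thursday/Wednesday.
July 1 by year: 2019:Mon 2020:Wed✓ 2021:Thu✓ 2022:Fri✓ 2023:Sat 2024:Mon 2025:Tue 2026:Wed✓ 2027:Thu✓ 2028:Sat 2029:Sun 2030:Mon 2031:Tue 2032:Thu✓ 2033:Fri✓ …(18 more)… 2052:Mon 2053:Tue 2054:Wed✓ 2055:Thu✓ 2056:Sat 2057:Sun 2058:Mon 2059:Tue 2060:Thu✓ 2061:Fri✓ 2062:Sat 2063:Sun 2064:Tue 2065:Wed✓ 2066:Thu✓
Years with five Fridays: 2020, 2021, 2022, 2026, 2027, 2032, 2033, 2037, 2038, 2039, 2043, 2044, 2048, 2049, 2050, 2054, 2055, 2060, 2061, 2065, 2066 → 21.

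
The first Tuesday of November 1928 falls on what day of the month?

November 1, 1928 is a Thursday, so the first Tuesday is the 6th.
The first Tuesday is 6 + 0 = 6.

6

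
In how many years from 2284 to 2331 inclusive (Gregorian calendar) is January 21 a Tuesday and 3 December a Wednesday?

Check each year's weekday for January 21 and 3 December:
  2284: Mon/Wed  2285: Wed/Thu  2286: Thu/Fri  2287: Fri/Sat  2288: Sat/Mon  2289: Mon/Tue  2290: Tue/Wed ✓  2291: Wed/Thu  2292: Thu/Sat  2293: Sat/Sun  2294: Sun/Mon  2295: Mon/Tue  2296: Tue/Thu  2297: Thu/Fri  …(20 more)…  2318: Mon/Tue  2319: Tue/Wed ✓  2320: Wed/Fri  2321: Fri/Sat  2322: Sat/Sun  2323: Sun/Mon  2324: Mon/Wed  2325: Wed/Thu  2326: Thu/Fri  2327: Fri/Sat  2328: Sat/Mon  2329: Mon/Tue  2330: Tue/Wed ✓  2331: Wed/Thu
Both conditions hold in: 2290, 2302, 2313, 2319, 2330 — 5.

5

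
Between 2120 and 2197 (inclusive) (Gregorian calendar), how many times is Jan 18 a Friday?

11

Track Jan 18's weekday year by year (advancing +1, or +2 across a Feb 29):
  2120: Thu  2121: Sat (+2)  2122: Sun (+1)  2123: Mon (+1)  2124: Tue (+1)
  2125: Thu (+2)  2126: Fri (+1) ✓  2127: Sat (+1)  2128: Sun (+1)  2129: Tue (+2)
  2130: Wed (+1)  2131: Thu (+1)  2132: Fri (+1) ✓  2133: Sun (+2)  … (50 more years) …
  2184: Sun (+1)  2185: Tue (+2)  2186: Wed (+1)  2187: Thu (+1)  2188: Fri (+1) ✓
  2189: Sun (+2)  2190: Mon (+1)  2191: Tue (+1)  2192: Wed (+1)  2193: Fri (+2) ✓
  2194: Sat (+1)  2195: Sun (+1)  2196: Mon (+1)  2197: Wed (+2)
Friday years: 2126, 2132, 2137, 2143, 2154, 2160, 2165, 2171, 2182, 2188, 2193 — 11 in total.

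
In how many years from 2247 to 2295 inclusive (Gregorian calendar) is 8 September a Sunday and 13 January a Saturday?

1

Check each year's weekday for 8 September and 13 January:
  2247: Wed/Wed  2248: Fri/Thu  2249: Sat/Sat  2250: Sun/Sun  2251: Mon/Mon  2252: Wed/Tue  2253: Thu/Thu  2254: Fri/Fri  2255: Sat/Sat  2256: Mon/Sun  2257: Tue/Tue  2258: Wed/Wed  2259: Thu/Thu  2260: Sat/Fri  …(21 more)…  2282: Fri/Fri  2283: Sat/Sat  2284: Mon/Sun  2285: Tue/Tue  2286: Wed/Wed  2287: Thu/Thu  2288: Sat/Fri  2289: Sun/Sun  2290: Mon/Mon  2291: Tue/Tue  2292: Thu/Wed  2293: Fri/Fri  2294: Sat/Sat  2295: Sun/Sun
Both conditions hold in: 2272 — 1.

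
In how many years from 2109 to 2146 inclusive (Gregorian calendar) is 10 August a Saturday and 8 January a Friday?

0

Check each year's weekday for 10 August and 8 January:
  2109: Sat/Tue  2110: Sun/Wed  2111: Mon/Thu  2112: Wed/Fri  2113: Thu/Sun  2114: Fri/Mon  2115: Sat/Tue  2116: Mon/Wed  2117: Tue/Fri  2118: Wed/Sat  2119: Thu/Sun  2120: Sat/Mon  2121: Sun/Wed  2122: Mon/Thu  …(10 more)…  2133: Mon/Thu  2134: Tue/Fri  2135: Wed/Sat  2136: Fri/Sun  2137: Sat/Tue  2138: Sun/Wed  2139: Mon/Thu  2140: Wed/Fri  2141: Thu/Sun  2142: Fri/Mon  2143: Sat/Tue  2144: Mon/Wed  2145: Tue/Fri  2146: Wed/Sat
Both conditions hold in: no year — 0.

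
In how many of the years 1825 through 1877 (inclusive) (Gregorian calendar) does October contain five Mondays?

October has 31 days; it has five Mondays when Monday falls among the first (month-length − 28) days — i.e. when October 1 is one of Monday/Sunday/Saturday.
October 1 by year: 1825:Sat✓ 1826:Sun✓ 1827:Mon✓ 1828:Wed 1829:Thu 1830:Fri 1831:Sat✓ 1832:Mon✓ 1833:Tue 1834:Wed 1835:Thu 1836:Sat✓ 1837:Sun✓ 1838:Mon✓ 1839:Tue …(23 more)… 1863:Thu 1864:Sat✓ 1865:Sun✓ 1866:Mon✓ 1867:Tue 1868:Thu 1869:Fri 1870:Sat✓ 1871:Sun✓ 1872:Tue 1873:Wed 1874:Thu 1875:Fri 1876:Sun✓ 1877:Mon✓
Years with five Mondays: 1825, 1826, 1827, 1831, 1832, 1836, 1837, 1838, 1842, 1843, 1848, 1849, 1853, 1854, 1855, 1859, 1860, 1864, 1865, 1866, 1870, 1871, 1876, 1877 → 24.

24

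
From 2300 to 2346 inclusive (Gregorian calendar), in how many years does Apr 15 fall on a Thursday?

Track Apr 15's weekday year by year (advancing +1, or +2 across a Feb 29):
  2300: Sun  2301: Mon (+1)  2302: Tue (+1)  2303: Wed (+1)  2304: Fri (+2)
  2305: Sat (+1)  2306: Sun (+1)  2307: Mon (+1)  2308: Wed (+2)  2309: Thu (+1) ✓
  2310: Fri (+1)  2311: Sat (+1)  2312: Mon (+2)  2313: Tue (+1)  … (19 more years) …
  2333: Sat (+1)  2334: Sun (+1)  2335: Mon (+1)  2336: Wed (+2)  2337: Thu (+1) ✓
  2338: Fri (+1)  2339: Sat (+1)  2340: Mon (+2)  2341: Tue (+1)  2342: Wed (+1)
  2343: Thu (+1) ✓  2344: Sat (+2)  2345: Sun (+1)  2346: Mon (+1)
Thursday years: 2309, 2315, 2320, 2326, 2337, 2343 — 6 in total.

6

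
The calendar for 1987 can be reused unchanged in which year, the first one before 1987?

Two years share a calendar iff Jan 1 falls on the same weekday and both are leap or both are common. 1987: Jan 1 is Thursday, common year.
1986: Jan 1 Wednesday, common
1985: Jan 1 Tuesday, common
1984: Jan 1 Sunday, leap
1983: Jan 1 Saturday, common
1982: Jan 1 Friday, common
1981: Jan 1 Thursday, common
1981 matches on both conditions.

1981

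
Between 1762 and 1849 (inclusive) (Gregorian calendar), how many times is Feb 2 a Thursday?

13

Track Feb 2's weekday year by year (advancing +1, or +2 across a Feb 29):
  1762: Tue  1763: Wed (+1)  1764: Thu (+1) ✓  1765: Sat (+2)  1766: Sun (+1)
  1767: Mon (+1)  1768: Tue (+1)  1769: Thu (+2) ✓  1770: Fri (+1)  1771: Sat (+1)
  1772: Sun (+1)  1773: Tue (+2)  1774: Wed (+1)  1775: Thu (+1) ✓  … (60 more years) …
  1836: Tue (+1)  1837: Thu (+2) ✓  1838: Fri (+1)  1839: Sat (+1)  1840: Sun (+1)
  1841: Tue (+2)  1842: Wed (+1)  1843: Thu (+1) ✓  1844: Fri (+1)  1845: Sun (+2)
  1846: Mon (+1)  1847: Tue (+1)  1848: Wed (+1)  1849: Fri (+2)
Thursday years: 1764, 1769, 1775, 1786, 1792, 1797, 1804, 1809, 1815, 1826, 1832, 1837, 1843 — 13 in total.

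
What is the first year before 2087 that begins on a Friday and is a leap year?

Jan 1 advances by 2 weekdays after a leap year and by 1 after a common year.
2087: Jan 1 is Wednesday.
2086: Tuesday
2085: Monday
2084: Saturday (leap)
2083: Friday
2082: Thursday
2081: Wednesday
2080: Monday (leap)
2079: Sunday
2078: Saturday
2077: Friday
2076: Wednesday (leap)
2075: Tuesday
2074: Monday
2073: Sunday
2072: Friday (leap)
2072 begins on a Friday and is a leap year.

2072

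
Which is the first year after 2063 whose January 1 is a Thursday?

Jan 1 advances by 2 weekdays after a leap year and by 1 after a common year.
2063: Jan 1 is Monday.
2064: Tuesday (leap)
2065: Thursday
2065 begins on a Thursday

2065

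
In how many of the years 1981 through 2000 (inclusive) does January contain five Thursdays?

January has 31 days; it has five Thursdays when Thursday falls among the first (month-length − 28) days — i.e. when January 1 is one of Thursday/Wednesday/Tuesday.
January 1 by year: 1981:Thu✓ 1982:Fri 1983:Sat 1984:Sun 1985:Tue✓ 1986:Wed✓ 1987:Thu✓ 1988:Fri 1989:Sun 1990:Mon 1991:Tue✓ 1992:Wed✓ 1993:Fri 1994:Sat 1995:Sun 1996:Mon 1997:Wed✓ 1998:Thu✓ 1999:Fri 2000:Sat
Years with five Thursdays: 1981, 1985, 1986, 1987, 1991, 1992, 1997, 1998 → 8.

8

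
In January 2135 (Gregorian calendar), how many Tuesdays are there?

January 2135 has 31 days and begins on Saturday.
The first Tuesday is January 4.
Tuesdays fall on 4, 11, 18, 25 — that's 4.

4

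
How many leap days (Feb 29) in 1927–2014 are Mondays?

Leap years in 1927–2014: 22 of them.
Feb 29 weekday advances by 5 (mod 7) from one leap year to the next four years later (or differs when a century non-leap intervenes).
Leap-day weekdays: 1928:Wed 1932:Mon✓ 1936:Sat 1940:Thu 1944:Tue 1948:Sun 1952:Fri 1956:Wed 1960:Mon✓ 1964:Sat 1968:Thu 1972:Tue 1976:Sun 1980:Fri 1984:Wed 1988:Mon✓ 1992:Sat 1996:Thu 2000:Tue 2004:Sun 2008:Fri 2012:Wed
Monday: 1932, 1960, 1988 → 3.

3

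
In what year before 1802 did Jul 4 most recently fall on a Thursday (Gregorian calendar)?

From one year to the next, a fixed date's weekday advances by 1, or by 2 when a Feb 29 lies between the two dates.
1802: July 4 is Sunday.
1801: Saturday (−1)
1800: Friday (−1)
1799: Thursday (−1)
Jul 4 falls on a Thursday in 1799.

1799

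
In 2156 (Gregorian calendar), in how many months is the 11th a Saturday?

Check the 11th of each month of 2156: Jan 11: Sun, Feb 11: Wed, Mar 11: Thu, Apr 11: Sun, May 11: Tue, Jun 11: Fri, Jul 11: Sun, Aug 11: Wed, Sep 11: Sat, Oct 11: Mon, Nov 11: Thu, Dec 11: Sat.
Saturday occurs in September, December — 2 months.

2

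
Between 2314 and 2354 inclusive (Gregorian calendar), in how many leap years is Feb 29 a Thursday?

1

Leap years in 2314–2354: 10 of them.
Feb 29 weekday advances by 5 (mod 7) from one leap year to the next four years later (or differs when a century non-leap intervenes).
Leap-day weekdays: 2316:Tue 2320:Sun 2324:Fri 2328:Wed 2332:Mon 2336:Sat 2340:Thu✓ 2344:Tue 2348:Sun 2352:Fri
Thursday: 2340 → 1.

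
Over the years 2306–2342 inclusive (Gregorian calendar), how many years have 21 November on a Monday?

Track 21 November's weekday year by year (advancing +1, or +2 across a Feb 29):
  2306: Wed  2307: Thu (+1)  2308: Sat (+2)  2309: Sun (+1)  2310: Mon (+1) ✓
  2311: Tue (+1)  2312: Thu (+2)  2313: Fri (+1)  2314: Sat (+1)  2315: Sun (+1)
  2316: Tue (+2)  2317: Wed (+1)  2318: Thu (+1)  2319: Fri (+1)  … (9 more years) …
  2329: Thu (+1)  2330: Fri (+1)  2331: Sat (+1)  2332: Mon (+2) ✓  2333: Tue (+1)
  2334: Wed (+1)  2335: Thu (+1)  2336: Sat (+2)  2337: Sun (+1)  2338: Mon (+1) ✓
  2339: Tue (+1)  2340: Thu (+2)  2341: Fri (+1)  2342: Sat (+1)
Monday years: 2310, 2321, 2327, 2332, 2338 — 5 in total.

5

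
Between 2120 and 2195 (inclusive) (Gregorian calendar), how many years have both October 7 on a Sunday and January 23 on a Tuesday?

8

Check each year's weekday for October 7 and January 23:
  2120: Mon/Tue  2121: Tue/Thu  2122: Wed/Fri  2123: Thu/Sat  2124: Sat/Sun  2125: Sun/Tue ✓  2126: Mon/Wed  2127: Tue/Thu  2128: Thu/Fri  2129: Fri/Sun  2130: Sat/Mon  2131: Sun/Tue ✓  2132: Tue/Wed  2133: Wed/Fri  …(48 more)…  2182: Mon/Wed  2183: Tue/Thu  2184: Thu/Fri  2185: Fri/Sun  2186: Sat/Mon  2187: Sun/Tue ✓  2188: Tue/Wed  2189: Wed/Fri  2190: Thu/Sat  2191: Fri/Sun  2192: Sun/Mon  2193: Mon/Wed  2194: Tue/Thu  2195: Wed/Fri
Both conditions hold in: 2125, 2131, 2142, 2153, 2159, 2170, 2181, 2187 — 8.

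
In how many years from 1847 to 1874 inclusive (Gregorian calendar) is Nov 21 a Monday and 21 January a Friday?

3

Check each year's weekday for Nov 21 and 21 January:
  1847: Sun/Thu  1848: Tue/Fri  1849: Wed/Sun  1850: Thu/Mon  1851: Fri/Tue  1852: Sun/Wed  1853: Mon/Fri ✓  1854: Tue/Sat  1855: Wed/Sun  1856: Fri/Mon  1857: Sat/Wed  1858: Sun/Thu  1859: Mon/Fri ✓  1860: Wed/Sat  1861: Thu/Mon  1862: Fri/Tue  1863: Sat/Wed  1864: Mon/Thu  1865: Tue/Sat  1866: Wed/Sun  1867: Thu/Mon  1868: Sat/Tue  1869: Sun/Thu  1870: Mon/Fri ✓  1871: Tue/Sat  1872: Thu/Sun  1873: Fri/Tue  1874: Sat/Wed
Both conditions hold in: 1853, 1859, 1870 — 3.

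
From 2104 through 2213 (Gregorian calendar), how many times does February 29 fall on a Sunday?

Leap years in 2104–2213: 27 of them.
Feb 29 weekday advances by 5 (mod 7) from one leap year to the next four years later (or differs when a century non-leap intervenes).
Leap-day weekdays: 2104:Fri 2108:Wed 2112:Mon 2116:Sat 2120:Thu 2124:Tue 2128:Sun✓ 2132:Fri 2136:Wed 2140:Mon 2144:Sat 2148:Thu 2152:Tue 2156:Sun✓ 2160:Fri 2164:Wed 2168:Mon 2172:Sat 2176:Thu 2180:Tue 2184:Sun✓ 2188:Fri 2192:Wed 2196:Mon 2204:Wed 2208:Mon 2212:Sat
Sunday: 2128, 2156, 2184 → 3.

3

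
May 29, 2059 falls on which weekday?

January 1, 2059 is a Wednesday.
May 29 is day 149 of the year, i.e. 148 days after Jan 1.
148 mod 7 = 1, so advance 1 weekday from Wednesday: Thursday.

Thursday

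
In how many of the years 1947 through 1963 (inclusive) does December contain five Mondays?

December has 31 days; it has five Mondays when Monday falls among the first (month-length − 28) days — i.e. when December 1 is one of Monday/Sunday/Saturday.
December 1 by year: 1947:Mon✓ 1948:Wed 1949:Thu 1950:Fri 1951:Sat✓ 1952:Mon✓ 1953:Tue 1954:Wed 1955:Thu 1956:Sat✓ 1957:Sun✓ 1958:Mon✓ 1959:Tue 1960:Thu 1961:Fri 1962:Sat✓ 1963:Sun✓
Years with five Mondays: 1947, 1951, 1952, 1956, 1957, 1958, 1962, 1963 → 8.

8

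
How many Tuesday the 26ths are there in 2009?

1

Check the 26th of each month of 2009: Jan 26: Mon, Feb 26: Thu, Mar 26: Thu, Apr 26: Sun, May 26: Tue, Jun 26: Fri, Jul 26: Sun, Aug 26: Wed, Sep 26: Sat, Oct 26: Mon, Nov 26: Thu, Dec 26: Sat.
Tuesday occurs in May — 1 month.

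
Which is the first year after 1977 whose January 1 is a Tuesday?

Jan 1 advances by 2 weekdays after a leap year and by 1 after a common year.
1977: Jan 1 is Saturday.
1978: Sunday
1979: Monday
1980: Tuesday (leap)
1980 begins on a Tuesday

1980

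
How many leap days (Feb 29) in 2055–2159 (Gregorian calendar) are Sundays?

Leap years in 2055–2159: 25 of them.
Feb 29 weekday advances by 5 (mod 7) from one leap year to the next four years later (or differs when a century non-leap intervenes).
Leap-day weekdays: 2056:Tue 2060:Sun✓ 2064:Fri 2068:Wed 2072:Mon 2076:Sat 2080:Thu 2084:Tue 2088:Sun✓ 2092:Fri 2096:Wed 2104:Fri 2108:Wed 2112:Mon 2116:Sat 2120:Thu 2124:Tue 2128:Sun✓ 2132:Fri 2136:Wed 2140:Mon 2144:Sat 2148:Thu 2152:Tue 2156:Sun✓
Sunday: 2060, 2088, 2128, 2156 → 4.

4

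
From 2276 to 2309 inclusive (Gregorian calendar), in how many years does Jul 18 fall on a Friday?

Track Jul 18's weekday year by year (advancing +1, or +2 across a Feb 29):
  2276: Tue  2277: Wed (+1)  2278: Thu (+1)  2279: Fri (+1) ✓  2280: Sun (+2)
  2281: Mon (+1)  2282: Tue (+1)  2283: Wed (+1)  2284: Fri (+2) ✓  2285: Sat (+1)
  2286: Sun (+1)  2287: Mon (+1)  2288: Wed (+2)  2289: Thu (+1)  … (6 more years) …
  2296: Sat (+2)  2297: Sun (+1)  2298: Mon (+1)  2299: Tue (+1)  2300: Wed (+1)
  2301: Thu (+1)  2302: Fri (+1) ✓  2303: Sat (+1)  2304: Mon (+2)  2305: Tue (+1)
  2306: Wed (+1)  2307: Thu (+1)  2308: Sat (+2)  2309: Sun (+1)
Friday years: 2279, 2284, 2290, 2302 — 4 in total.

4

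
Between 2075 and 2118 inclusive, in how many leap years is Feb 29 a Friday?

Leap years in 2075–2118: 10 of them.
Feb 29 weekday advances by 5 (mod 7) from one leap year to the next four years later (or differs when a century non-leap intervenes).
Leap-day weekdays: 2076:Sat 2080:Thu 2084:Tue 2088:Sun 2092:Fri✓ 2096:Wed 2104:Fri✓ 2108:Wed 2112:Mon 2116:Sat
Friday: 2092, 2104 → 2.

2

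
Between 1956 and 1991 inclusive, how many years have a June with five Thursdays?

June has 30 days; it has five Thursdays when Thursday falls among the first (month-length − 28) days — i.e. when June 1 is one of Thursday/Wednesday.
June 1 by year: 1956:Fri 1957:Sat 1958:Sun 1959:Mon 1960:Wed✓ 1961:Thu✓ 1962:Fri 1963:Sat 1964:Mon 1965:Tue 1966:Wed✓ 1967:Thu✓ 1968:Sat 1969:Sun 1970:Mon …(6 more)… 1977:Wed✓ 1978:Thu✓ 1979:Fri 1980:Sun 1981:Mon 1982:Tue 1983:Wed✓ 1984:Fri 1985:Sat 1986:Sun 1987:Mon 1988:Wed✓ 1989:Thu✓ 1990:Fri 1991:Sat
Years with five Thursdays: 1960, 1961, 1966, 1967, 1972, 1977, 1978, 1983, 1988, 1989 → 10.

10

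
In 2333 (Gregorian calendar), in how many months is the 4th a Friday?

Check the 4th of each month of 2333: Jan 4: Wed, Feb 4: Sat, Mar 4: Sat, Apr 4: Tue, May 4: Thu, Jun 4: Sun, Jul 4: Tue, Aug 4: Fri, Sep 4: Mon, Oct 4: Wed, Nov 4: Sat, Dec 4: Mon.
Friday occurs in August — 1 month.

1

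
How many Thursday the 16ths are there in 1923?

Check the 16th of each month of 1923: Jan 16: Tue, Feb 16: Fri, Mar 16: Fri, Apr 16: Mon, May 16: Wed, Jun 16: Sat, Jul 16: Mon, Aug 16: Thu, Sep 16: Sun, Oct 16: Tue, Nov 16: Fri, Dec 16: Sun.
Thursday occurs in August — 1 month.

1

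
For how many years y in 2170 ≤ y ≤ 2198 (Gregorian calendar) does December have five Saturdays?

December has 31 days; it has five Saturdays when Saturday falls among the first (month-length − 28) days — i.e. when December 1 is one of Saturday/Friday/Thursday.
December 1 by year: 2170:Sat✓ 2171:Sun 2172:Tue 2173:Wed 2174:Thu✓ 2175:Fri✓ 2176:Sun 2177:Mon 2178:Tue 2179:Wed 2180:Fri✓ 2181:Sat✓ 2182:Sun 2183:Mon 2184:Wed 2185:Thu✓ 2186:Fri✓ 2187:Sat✓ 2188:Mon 2189:Tue 2190:Wed 2191:Thu✓ 2192:Sat✓ 2193:Sun 2194:Mon 2195:Tue 2196:Thu✓ 2197:Fri✓ 2198:Sat✓
Years with five Saturdays: 2170, 2174, 2175, 2180, 2181, 2185, 2186, 2187, 2191, 2192, 2196, 2197, 2198 → 13.

13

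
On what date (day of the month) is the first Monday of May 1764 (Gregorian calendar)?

May 1, 1764 is a Tuesday, so the first Monday is the 7th.
The first Monday is 7 + 0 = 7.

7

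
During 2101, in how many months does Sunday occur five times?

A month of length L has five Sundays iff its first Sunday is on day ≤ L−28 (so day 1–3 in a 31-day month, 1–2 in a 30-day month, day 1 in a leap February).
Checking each month of 2101: Jan starts Sat (31d) ✓; Feb starts Tue (28d); Mar starts Tue (31d); Apr starts Fri (30d); May starts Sun (31d) ✓; Jun starts Wed (30d); Jul starts Fri (31d) ✓; Aug starts Mon (31d); Sep starts Thu (30d); Oct starts Sat (31d) ✓; Nov starts Tue (30d); Dec starts Thu (31d).
Five-Sunday months: January, May, July, October → 4.

4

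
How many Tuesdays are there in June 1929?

June 1929 has 30 days and begins on Saturday.
The first Tuesday is June 4.
Tuesdays fall on 4, 11, 18, 25 — that's 4.

4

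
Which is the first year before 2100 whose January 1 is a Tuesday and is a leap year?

2092

Jan 1 advances by 2 weekdays after a leap year and by 1 after a common year.
2100: Jan 1 is Friday.
2099: Thursday
2098: Wednesday
2097: Tuesday
2096: Sunday (leap)
2095: Saturday
2094: Friday
2093: Thursday
2092: Tuesday (leap)
2092 begins on a Tuesday and is a leap year.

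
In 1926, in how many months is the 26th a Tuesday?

Check the 26th of each month of 1926: Jan 26: Tue, Feb 26: Fri, Mar 26: Fri, Apr 26: Mon, May 26: Wed, Jun 26: Sat, Jul 26: Mon, Aug 26: Thu, Sep 26: Sun, Oct 26: Tue, Nov 26: Fri, Dec 26: Sun.
Tuesday occurs in January, October — 2 months.

2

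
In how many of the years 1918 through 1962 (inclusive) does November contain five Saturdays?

November has 30 days; it has five Saturdays when Saturday falls among the first (month-length − 28) days — i.e. when November 1 is one of Saturday/Friday.
November 1 by year: 1918:Fri✓ 1919:Sat✓ 1920:Mon 1921:Tue 1922:Wed 1923:Thu 1924:Sat✓ 1925:Sun 1926:Mon 1927:Tue 1928:Thu 1929:Fri✓ 1930:Sat✓ 1931:Sun 1932:Tue …(15 more)… 1948:Mon 1949:Tue 1950:Wed 1951:Thu 1952:Sat✓ 1953:Sun 1954:Mon 1955:Tue 1956:Thu 1957:Fri✓ 1958:Sat✓ 1959:Sun 1960:Tue 1961:Wed 1962:Thu
Years with five Saturdays: 1918, 1919, 1924, 1929, 1930, 1935, 1940, 1941, 1946, 1947, 1952, 1957, 1958 → 13.

13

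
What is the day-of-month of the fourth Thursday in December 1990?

27

December 1, 1990 is a Saturday, so the first Thursday is the 6th.
The fourth Thursday is 6 + 21 = 27.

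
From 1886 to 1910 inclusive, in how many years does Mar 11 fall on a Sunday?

4

Track Mar 11's weekday year by year (advancing +1, or +2 across a Feb 29):
  1886: Thu  1887: Fri (+1)  1888: Sun (+2) ✓  1889: Mon (+1)  1890: Tue (+1)
  1891: Wed (+1)  1892: Fri (+2)  1893: Sat (+1)  1894: Sun (+1) ✓  1895: Mon (+1)
  1896: Wed (+2)  1897: Thu (+1)  1898: Fri (+1)  1899: Sat (+1)  1900: Sun (+1) ✓
  1901: Mon (+1)  1902: Tue (+1)  1903: Wed (+1)  1904: Fri (+2)  1905: Sat (+1)
  1906: Sun (+1) ✓  1907: Mon (+1)  1908: Wed (+2)  1909: Thu (+1)  1910: Fri (+1)
Sunday years: 1888, 1894, 1900, 1906 — 4 in total.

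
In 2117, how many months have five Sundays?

A month of length L has five Sundays iff its first Sunday is on day ≤ L−28 (so day 1–3 in a 31-day month, 1–2 in a 30-day month, day 1 in a leap February).
Checking each month of 2117: Jan starts Fri (31d) ✓; Feb starts Mon (28d); Mar starts Mon (31d); Apr starts Thu (30d); May starts Sat (31d) ✓; Jun starts Tue (30d); Jul starts Thu (31d); Aug starts Sun (31d) ✓; Sep starts Wed (30d); Oct starts Fri (31d) ✓; Nov starts Mon (30d); Dec starts Wed (31d).
Five-Sunday months: January, May, August, October → 4.

4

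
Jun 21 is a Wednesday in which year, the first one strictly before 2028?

From one year to the next, a fixed date's weekday advances by 1, or by 2 when a Feb 29 lies between the two dates.
2028: June 21 is Wednesday.
2027: Monday (−2)
2026: Sunday (−1)
2025: Saturday (−1)
2024: Friday (−1)
2023: Wednesday (−2)
Jun 21 falls on a Wednesday in 2023.

2023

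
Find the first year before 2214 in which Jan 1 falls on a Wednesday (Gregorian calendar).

Jan 1 advances by 2 weekdays after a leap year and by 1 after a common year.
2214: Jan 1 is Saturday.
2213: Friday
2212: Wednesday (leap)
2212 begins on a Wednesday

2212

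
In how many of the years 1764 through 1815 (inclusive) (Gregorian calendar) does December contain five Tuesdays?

December has 31 days; it has five Tuesdays when Tuesday falls among the first (month-length − 28) days — i.e. when December 1 is one of Tuesday/Monday/Sunday.
December 1 by year: 1764:Sat 1765:Sun✓ 1766:Mon✓ 1767:Tue✓ 1768:Thu 1769:Fri 1770:Sat 1771:Sun✓ 1772:Tue✓ 1773:Wed 1774:Thu 1775:Fri 1776:Sun✓ 1777:Mon✓ 1778:Tue✓ …(22 more)… 1801:Tue✓ 1802:Wed 1803:Thu 1804:Sat 1805:Sun✓ 1806:Mon✓ 1807:Tue✓ 1808:Thu 1809:Fri 1810:Sat 1811:Sun✓ 1812:Tue✓ 1813:Wed 1814:Thu 1815:Fri
Years with five Tuesdays: 1765, 1766, 1767, 1771, 1772, 1776, 1777, 1778, 1782, 1783, 1788, 1789, 1793, 1794, 1795, 1799, 1800, 1801, 1805, 1806, 1807, 1811, 1812 → 23.

23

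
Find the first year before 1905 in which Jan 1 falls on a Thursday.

1903

Jan 1 advances by 2 weekdays after a leap year and by 1 after a common year.
1905: Jan 1 is Sunday.
1904: Friday (leap)
1903: Thursday
1903 begins on a Thursday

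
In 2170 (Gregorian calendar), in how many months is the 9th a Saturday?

1

Check the 9th of each month of 2170: Jan 9: Tue, Feb 9: Fri, Mar 9: Fri, Apr 9: Mon, May 9: Wed, Jun 9: Sat, Jul 9: Mon, Aug 9: Thu, Sep 9: Sun, Oct 9: Tue, Nov 9: Fri, Dec 9: Sun.
Saturday occurs in June — 1 month.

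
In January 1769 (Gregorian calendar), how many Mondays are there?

5

January 1769 has 31 days and begins on Sunday.
The first Monday is January 2.
Mondays fall on 2, 9, 16, 23, 30 — that's 5.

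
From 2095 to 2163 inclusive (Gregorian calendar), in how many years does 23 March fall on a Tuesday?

10

Track 23 March's weekday year by year (advancing +1, or +2 across a Feb 29):
  2095: Wed  2096: Fri (+2)  2097: Sat (+1)  2098: Sun (+1)  2099: Mon (+1)
  2100: Tue (+1) ✓  2101: Wed (+1)  2102: Thu (+1)  2103: Fri (+1)  2104: Sun (+2)
  2105: Mon (+1)  2106: Tue (+1) ✓  2107: Wed (+1)  2108: Fri (+2)  … (41 more years) …
  2150: Mon (+1)  2151: Tue (+1) ✓  2152: Thu (+2)  2153: Fri (+1)  2154: Sat (+1)
  2155: Sun (+1)  2156: Tue (+2) ✓  2157: Wed (+1)  2158: Thu (+1)  2159: Fri (+1)
  2160: Sun (+2)  2161: Mon (+1)  2162: Tue (+1) ✓  2163: Wed (+1)
Tuesday years: 2100, 2106, 2117, 2123, 2128, 2134, 2145, 2151, 2156, 2162 — 10 in total.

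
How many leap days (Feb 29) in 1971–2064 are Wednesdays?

3

Leap years in 1971–2064: 24 of them.
Feb 29 weekday advances by 5 (mod 7) from one leap year to the next four years later (or differs when a century non-leap intervenes).
Leap-day weekdays: 1972:Tue 1976:Sun 1980:Fri 1984:Wed✓ 1988:Mon 1992:Sat 1996:Thu 2000:Tue 2004:Sun 2008:Fri 2012:Wed✓ 2016:Mon 2020:Sat 2024:Thu 2028:Tue 2032:Sun 2036:Fri 2040:Wed✓ 2044:Mon 2048:Sat 2052:Thu 2056:Tue 2060:Sun 2064:Fri
Wednesday: 1984, 2012, 2040 → 3.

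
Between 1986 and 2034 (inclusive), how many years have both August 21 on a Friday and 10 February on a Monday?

2

Check each year's weekday for August 21 and 10 February:
  1986: Thu/Mon  1987: Fri/Tue  1988: Sun/Wed  1989: Mon/Fri  1990: Tue/Sat  1991: Wed/Sun  1992: Fri/Mon ✓  1993: Sat/Wed  1994: Sun/Thu  1995: Mon/Fri  1996: Wed/Sat  1997: Thu/Mon  1998: Fri/Tue  1999: Sat/Wed  …(21 more)…  2021: Sat/Wed  2022: Sun/Thu  2023: Mon/Fri  2024: Wed/Sat  2025: Thu/Mon  2026: Fri/Tue  2027: Sat/Wed  2028: Mon/Thu  2029: Tue/Sat  2030: Wed/Sun  2031: Thu/Mon  2032: Sat/Tue  2033: Sun/Thu  2034: Mon/Fri
Both conditions hold in: 1992, 2020 — 2.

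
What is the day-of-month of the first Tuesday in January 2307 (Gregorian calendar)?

January 1, 2307 is a Tuesday, so the first Tuesday is the 1st.
The first Tuesday is 1 + 0 = 1.

1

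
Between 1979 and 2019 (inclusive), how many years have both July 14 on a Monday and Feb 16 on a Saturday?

2

Check each year's weekday for July 14 and Feb 16:
  1979: Sat/Fri  1980: Mon/Sat ✓  1981: Tue/Mon  1982: Wed/Tue  1983: Thu/Wed  1984: Sat/Thu  1985: Sun/Sat  1986: Mon/Sun  1987: Tue/Mon  1988: Thu/Tue  1989: Fri/Thu  1990: Sat/Fri  1991: Sun/Sat  1992: Tue/Sun  …(13 more)…  2006: Fri/Thu  2007: Sat/Fri  2008: Mon/Sat ✓  2009: Tue/Mon  2010: Wed/Tue  2011: Thu/Wed  2012: Sat/Thu  2013: Sun/Sat  2014: Mon/Sun  2015: Tue/Mon  2016: Thu/Tue  2017: Fri/Thu  2018: Sat/Fri  2019: Sun/Sat
Both conditions hold in: 1980, 2008 — 2.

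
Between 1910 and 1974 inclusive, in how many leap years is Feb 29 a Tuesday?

Leap years in 1910–1974: 16 of them.
Feb 29 weekday advances by 5 (mod 7) from one leap year to the next four years later (or differs when a century non-leap intervenes).
Leap-day weekdays: 1912:Thu 1916:Tue✓ 1920:Sun 1924:Fri 1928:Wed 1932:Mon 1936:Sat 1940:Thu 1944:Tue✓ 1948:Sun 1952:Fri 1956:Wed 1960:Mon 1964:Sat 1968:Thu 1972:Tue✓
Tuesday: 1916, 1944, 1972 → 3.

3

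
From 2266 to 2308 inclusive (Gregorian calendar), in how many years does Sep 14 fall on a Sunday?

Track Sep 14's weekday year by year (advancing +1, or +2 across a Feb 29):
  2266: Fri  2267: Sat (+1)  2268: Mon (+2)  2269: Tue (+1)  2270: Wed (+1)
  2271: Thu (+1)  2272: Sat (+2)  2273: Sun (+1) ✓  2274: Mon (+1)  2275: Tue (+1)
  2276: Thu (+2)  2277: Fri (+1)  2278: Sat (+1)  2279: Sun (+1) ✓  … (15 more years) …
  2295: Sat (+1)  2296: Mon (+2)  2297: Tue (+1)  2298: Wed (+1)  2299: Thu (+1)
  2300: Fri (+1)  2301: Sat (+1)  2302: Sun (+1) ✓  2303: Mon (+1)  2304: Wed (+2)
  2305: Thu (+1)  2306: Fri (+1)  2307: Sat (+1)  2308: Mon (+2)
Sunday years: 2273, 2279, 2284, 2290, 2302 — 5 in total.

5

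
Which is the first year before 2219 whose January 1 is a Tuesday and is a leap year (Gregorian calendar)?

2188

Jan 1 advances by 2 weekdays after a leap year and by 1 after a common year.
2219: Jan 1 is Friday.
2218: Thursday
2217: Wednesday
2216: Monday (leap)
2215: Sunday
2214: Saturday
2213: Friday
2212: Wednesday (leap)
2211: Tuesday
2210: Monday
2209: Sunday
2208: Friday (leap)
2207: Thursday
2206: Wednesday
2205: Tuesday
2204: Sunday (leap)
2203: Saturday
2202: Friday
2201: Thursday
2200: Wednesday
2199: Tuesday
2198: Monday
2197: Sunday
2196: Friday (leap)
2195: Thursday
2194: Wednesday
2193: Tuesday
2192: Sunday (leap)
2191: Saturday
2190: Friday
2189: Thursday
2188: Tuesday (leap)
2188 begins on a Tuesday and is a leap year.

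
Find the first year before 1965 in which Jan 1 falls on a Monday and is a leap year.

Jan 1 advances by 2 weekdays after a leap year and by 1 after a common year.
1965: Jan 1 is Friday.
1964: Wednesday (leap)
1963: Tuesday
1962: Monday
1961: Sunday
1960: Friday (leap)
1959: Thursday
1958: Wednesday
1957: Tuesday
1956: Sunday (leap)
1955: Saturday
1954: Friday
1953: Thursday
1952: Tuesday (leap)
1951: Monday
1950: Sunday
1949: Saturday
1948: Thursday (leap)
1947: Wednesday
1946: Tuesday
1945: Monday
1944: Saturday (leap)
1943: Friday
1942: Thursday
1941: Wednesday
1940: Monday (leap)
1940 begins on a Monday and is a leap year.

1940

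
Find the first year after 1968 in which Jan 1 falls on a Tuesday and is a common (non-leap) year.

Jan 1 advances by 2 weekdays after a leap year and by 1 after a common year.
1968: Jan 1 is Monday (leap).
1969: Wednesday
1970: Thursday
1971: Friday
1972: Saturday (leap)
1973: Monday
1974: Tuesday
1974 begins on a Tuesday and is a common year.

1974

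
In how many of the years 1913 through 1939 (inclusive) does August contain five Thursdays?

August has 31 days; it has five Thursdays when Thursday falls among the first (month-length − 28) days — i.e. when August 1 is one of Thursday/Wednesday/Tuesday.
August 1 by year: 1913:Fri 1914:Sat 1915:Sun 1916:Tue✓ 1917:Wed✓ 1918:Thu✓ 1919:Fri 1920:Sun 1921:Mon 1922:Tue✓ 1923:Wed✓ 1924:Fri 1925:Sat 1926:Sun 1927:Mon 1928:Wed✓ 1929:Thu✓ 1930:Fri 1931:Sat 1932:Mon 1933:Tue✓ 1934:Wed✓ 1935:Thu✓ 1936:Sat 1937:Sun 1938:Mon 1939:Tue✓
Years with five Thursdays: 1916, 1917, 1918, 1922, 1923, 1928, 1929, 1933, 1934, 1935, 1939 → 11.

11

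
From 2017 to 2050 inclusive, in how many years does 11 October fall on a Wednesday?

5

Track 11 October's weekday year by year (advancing +1, or +2 across a Feb 29):
  2017: Wed ✓  2018: Thu (+1)  2019: Fri (+1)  2020: Sun (+2)  2021: Mon (+1)
  2022: Tue (+1)  2023: Wed (+1) ✓  2024: Fri (+2)  2025: Sat (+1)  2026: Sun (+1)
  2027: Mon (+1)  2028: Wed (+2) ✓  2029: Thu (+1)  2030: Fri (+1)  … (6 more years) …
  2037: Sun (+1)  2038: Mon (+1)  2039: Tue (+1)  2040: Thu (+2)  2041: Fri (+1)
  2042: Sat (+1)  2043: Sun (+1)  2044: Tue (+2)  2045: Wed (+1) ✓  2046: Thu (+1)
  2047: Fri (+1)  2048: Sun (+2)  2049: Mon (+1)  2050: Tue (+1)
Wednesday years: 2017, 2023, 2028, 2034, 2045 — 5 in total.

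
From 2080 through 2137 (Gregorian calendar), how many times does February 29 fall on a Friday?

3

Leap years in 2080–2137: 14 of them.
Feb 29 weekday advances by 5 (mod 7) from one leap year to the next four years later (or differs when a century non-leap intervenes).
Leap-day weekdays: 2080:Thu 2084:Tue 2088:Sun 2092:Fri✓ 2096:Wed 2104:Fri✓ 2108:Wed 2112:Mon 2116:Sat 2120:Thu 2124:Tue 2128:Sun 2132:Fri✓ 2136:Wed
Friday: 2092, 2104, 2132 → 3.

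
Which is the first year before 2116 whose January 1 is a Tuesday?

2115

Jan 1 advances by 2 weekdays after a leap year and by 1 after a common year.
2116: Jan 1 is Wednesday (leap).
2115: Tuesday
2115 begins on a Tuesday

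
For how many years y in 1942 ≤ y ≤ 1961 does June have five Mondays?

June has 30 days; it has five Mondays when Monday falls among the first (month-length − 28) days — i.e. when June 1 is one of Monday/Sunday.
June 1 by year: 1942:Mon✓ 1943:Tue 1944:Thu 1945:Fri 1946:Sat 1947:Sun✓ 1948:Tue 1949:Wed 1950:Thu 1951:Fri 1952:Sun✓ 1953:Mon✓ 1954:Tue 1955:Wed 1956:Fri 1957:Sat 1958:Sun✓ 1959:Mon✓ 1960:Wed 1961:Thu
Years with five Mondays: 1942, 1947, 1952, 1953, 1958, 1959 → 6.

6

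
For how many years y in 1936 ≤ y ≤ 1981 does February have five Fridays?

2

February has 28 days (29 in leap years); it has five Fridays when Friday falls among the first (month-length − 28) days — i.e. when February 1 is Friday in a leap year (never in a common year).
February 1 by year: 1936:Sat 1937:Mon 1938:Tue 1939:Wed 1940:Thu 1941:Sat 1942:Sun 1943:Mon 1944:Tue 1945:Thu 1946:Fri 1947:Sat 1948:Sun 1949:Tue 1950:Wed …(16 more)… 1967:Wed 1968:Thu 1969:Sat 1970:Sun 1971:Mon 1972:Tue 1973:Thu 1974:Fri 1975:Sat 1976:Sun 1977:Tue 1978:Wed 1979:Thu 1980:Fri✓ 1981:Sun
Years with five Fridays: 1952, 1980 → 2.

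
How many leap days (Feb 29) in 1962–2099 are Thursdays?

Leap years in 1962–2099: 34 of them.
Feb 29 weekday advances by 5 (mod 7) from one leap year to the next four years later (or differs when a century non-leap intervenes).
Leap-day weekdays: 1964:Sat 1968:Thu✓ 1972:Tue 1976:Sun 1980:Fri 1984:Wed 1988:Mon 1992:Sat 1996:Thu✓ 2000:Tue 2004:Sun 2008:Fri 2012:Wed …(8 more)… 2048:Sat 2052:Thu✓ 2056:Tue 2060:Sun 2064:Fri 2068:Wed 2072:Mon 2076:Sat 2080:Thu✓ 2084:Tue 2088:Sun 2092:Fri 2096:Wed
Thursday: 1968, 1996, 2024, 2052, 2080 → 5.

5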